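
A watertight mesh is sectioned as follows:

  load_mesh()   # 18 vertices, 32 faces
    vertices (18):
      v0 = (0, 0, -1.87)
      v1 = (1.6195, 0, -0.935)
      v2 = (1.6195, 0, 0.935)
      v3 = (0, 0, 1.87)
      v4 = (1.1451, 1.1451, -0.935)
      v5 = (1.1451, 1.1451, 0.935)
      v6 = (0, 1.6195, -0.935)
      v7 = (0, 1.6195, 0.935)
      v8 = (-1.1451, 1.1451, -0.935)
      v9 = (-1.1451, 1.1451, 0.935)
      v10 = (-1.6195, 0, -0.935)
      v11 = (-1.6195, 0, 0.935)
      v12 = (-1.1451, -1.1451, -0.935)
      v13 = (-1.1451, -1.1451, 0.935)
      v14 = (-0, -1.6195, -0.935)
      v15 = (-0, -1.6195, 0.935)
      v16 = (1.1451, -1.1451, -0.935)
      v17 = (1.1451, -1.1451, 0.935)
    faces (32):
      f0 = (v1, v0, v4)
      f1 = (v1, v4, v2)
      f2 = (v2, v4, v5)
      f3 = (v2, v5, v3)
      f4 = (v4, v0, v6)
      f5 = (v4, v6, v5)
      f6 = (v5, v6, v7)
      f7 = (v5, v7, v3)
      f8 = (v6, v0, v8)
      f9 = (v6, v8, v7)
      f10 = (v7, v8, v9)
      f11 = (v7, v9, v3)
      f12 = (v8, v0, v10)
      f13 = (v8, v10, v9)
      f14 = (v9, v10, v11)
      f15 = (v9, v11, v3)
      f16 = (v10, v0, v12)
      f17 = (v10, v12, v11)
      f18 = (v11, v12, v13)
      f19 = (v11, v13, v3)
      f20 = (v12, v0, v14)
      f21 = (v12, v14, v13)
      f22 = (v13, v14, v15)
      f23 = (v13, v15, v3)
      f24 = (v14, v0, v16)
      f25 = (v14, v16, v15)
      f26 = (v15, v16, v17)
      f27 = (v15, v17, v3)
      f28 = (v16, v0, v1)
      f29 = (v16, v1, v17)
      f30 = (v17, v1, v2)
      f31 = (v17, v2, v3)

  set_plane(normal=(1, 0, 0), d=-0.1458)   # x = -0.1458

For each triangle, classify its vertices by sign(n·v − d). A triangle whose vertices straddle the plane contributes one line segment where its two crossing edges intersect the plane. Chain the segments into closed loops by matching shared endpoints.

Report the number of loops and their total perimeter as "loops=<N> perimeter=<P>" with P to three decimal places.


Straddling triangles (12 of 32):
  (v6,v0,v8) [++-] → (-0.1458, 0.1458, -1.75095)–(-0.1458, 1.5591, -0.935)  len=1.6319
  (v6,v8,v7) [+-+] → (-0.1458, 1.5591, -0.935)–(-0.1458, 1.5591, 0.696902)  len=1.6319
  (v7,v8,v9) [+--] → (-0.1458, 1.5591, 0.696902)–(-0.1458, 1.5591, 0.935)  len=0.2381
  (v7,v9,v3) [+-+] → (-0.1458, 1.5591, 0.935)–(-0.1458, 0.1458, 1.75095)  len=1.6319
  (v8,v0,v10) [-+-] → (-0.1458, 0.1458, -1.75095)–(-0.1458, 0, -1.78582)  len=0.1499
  (v9,v11,v3) [--+] → (-0.1458, 0, 1.78582)–(-0.1458, 0.1458, 1.75095)  len=0.1499
  (v10,v0,v12) [-+-] → (-0.1458, 0, -1.78582)–(-0.1458, -0.1458, -1.75095)  len=0.1499
  (v11,v13,v3) [--+] → (-0.1458, -0.1458, 1.75095)–(-0.1458, 0, 1.78582)  len=0.1499
  (v12,v0,v14) [-++] → (-0.1458, -0.1458, -1.75095)–(-0.1458, -1.5591, -0.935)  len=1.6319
  (v12,v14,v13) [-+-] → (-0.1458, -1.5591, -0.935)–(-0.1458, -1.5591, -0.696902)  len=0.2381
  (v13,v14,v15) [-++] → (-0.1458, -1.5591, -0.696902)–(-0.1458, -1.5591, 0.935)  len=1.6319
  (v13,v15,v3) [-++] → (-0.1458, -1.5591, 0.935)–(-0.1458, -0.1458, 1.75095)  len=1.6319

Chained into 1 loop(s):
  loop 1: 12 segments, perimeter = 10.8674
Total perimeter = 10.867

loops=1 perimeter=10.867


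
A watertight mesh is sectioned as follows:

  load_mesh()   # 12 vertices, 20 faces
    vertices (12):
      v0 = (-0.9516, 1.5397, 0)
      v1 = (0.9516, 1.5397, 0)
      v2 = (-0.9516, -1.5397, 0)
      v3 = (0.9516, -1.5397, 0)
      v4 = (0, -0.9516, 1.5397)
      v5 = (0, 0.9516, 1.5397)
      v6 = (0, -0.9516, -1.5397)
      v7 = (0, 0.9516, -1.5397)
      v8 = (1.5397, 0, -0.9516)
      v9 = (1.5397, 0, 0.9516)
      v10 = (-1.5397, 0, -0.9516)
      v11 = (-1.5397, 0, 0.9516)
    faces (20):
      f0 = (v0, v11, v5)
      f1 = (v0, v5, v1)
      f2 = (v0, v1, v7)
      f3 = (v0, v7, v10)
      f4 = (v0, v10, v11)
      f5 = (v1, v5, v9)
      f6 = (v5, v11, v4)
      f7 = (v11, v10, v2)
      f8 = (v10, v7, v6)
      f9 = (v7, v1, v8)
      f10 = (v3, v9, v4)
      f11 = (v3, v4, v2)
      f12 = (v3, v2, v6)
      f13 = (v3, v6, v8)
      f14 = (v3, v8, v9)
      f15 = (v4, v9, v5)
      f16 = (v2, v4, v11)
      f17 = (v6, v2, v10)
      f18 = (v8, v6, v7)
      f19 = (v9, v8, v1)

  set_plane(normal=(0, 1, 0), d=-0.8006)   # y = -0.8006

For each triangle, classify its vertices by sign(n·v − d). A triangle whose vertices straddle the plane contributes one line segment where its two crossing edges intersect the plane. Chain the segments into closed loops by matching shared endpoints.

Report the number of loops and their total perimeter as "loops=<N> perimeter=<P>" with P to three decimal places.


Straddling triangles (10 of 20):
  (v5,v11,v4) [++-] → (-0.24432, -0.8006, 1.44638)–(0, -0.8006, 1.5397)  len=0.2615
  (v11,v10,v2) [++-] → (-1.2339, -0.8006, -0.456795)–(-1.2339, -0.8006, 0.456795)  len=0.9136
  (v10,v7,v6) [++-] → (0, -0.8006, -1.5397)–(-0.24432, -0.8006, -1.44638)  len=0.2615
  (v3,v9,v4) [-+-] → (1.2339, -0.8006, 0.456795)–(0.24432, -0.8006, 1.44638)  len=1.3995
  (v3,v6,v8) [--+] → (0.24432, -0.8006, -1.44638)–(1.2339, -0.8006, -0.456795)  len=1.3995
  (v3,v8,v9) [-++] → (1.2339, -0.8006, -0.456795)–(1.2339, -0.8006, 0.456795)  len=0.9136
  (v4,v9,v5) [-++] → (0.24432, -0.8006, 1.44638)–(0, -0.8006, 1.5397)  len=0.2615
  (v2,v4,v11) [--+] → (-0.24432, -0.8006, 1.44638)–(-1.2339, -0.8006, 0.456795)  len=1.3995
  (v6,v2,v10) [--+] → (-1.2339, -0.8006, -0.456795)–(-0.24432, -0.8006, -1.44638)  len=1.3995
  (v8,v6,v7) [+-+] → (0.24432, -0.8006, -1.44638)–(0, -0.8006, -1.5397)  len=0.2615

Chained into 1 loop(s):
  loop 1: 10 segments, perimeter = 8.4713
Total perimeter = 8.471

loops=1 perimeter=8.471


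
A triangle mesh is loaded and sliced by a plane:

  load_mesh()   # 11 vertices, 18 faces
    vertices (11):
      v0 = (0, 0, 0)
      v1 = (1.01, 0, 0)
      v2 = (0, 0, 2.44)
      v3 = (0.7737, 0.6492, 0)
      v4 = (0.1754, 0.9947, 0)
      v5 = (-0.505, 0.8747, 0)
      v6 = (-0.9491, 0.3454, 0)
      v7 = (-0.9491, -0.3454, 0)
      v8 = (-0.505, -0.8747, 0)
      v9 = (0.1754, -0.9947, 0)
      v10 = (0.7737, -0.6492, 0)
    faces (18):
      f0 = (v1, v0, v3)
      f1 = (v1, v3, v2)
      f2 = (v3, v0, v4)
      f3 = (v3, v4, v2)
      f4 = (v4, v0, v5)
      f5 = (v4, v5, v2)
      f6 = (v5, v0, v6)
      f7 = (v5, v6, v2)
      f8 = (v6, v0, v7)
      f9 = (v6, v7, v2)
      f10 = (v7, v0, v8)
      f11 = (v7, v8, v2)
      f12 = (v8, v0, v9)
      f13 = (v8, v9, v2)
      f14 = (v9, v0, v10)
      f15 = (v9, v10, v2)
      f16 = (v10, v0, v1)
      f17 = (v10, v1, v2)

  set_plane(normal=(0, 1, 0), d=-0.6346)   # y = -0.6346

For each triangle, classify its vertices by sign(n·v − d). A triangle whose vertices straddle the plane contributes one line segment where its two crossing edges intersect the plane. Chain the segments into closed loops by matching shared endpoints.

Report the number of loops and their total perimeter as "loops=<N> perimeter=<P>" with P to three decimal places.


Straddling triangles (8 of 18):
  (v7,v0,v8) [++-] → (-0.36638, -0.6346, 0)–(-0.706452, -0.6346, 0)  len=0.3401
  (v7,v8,v2) [+-+] → (-0.706452, -0.6346, 0)–(-0.36638, -0.6346, 0.669766)  len=0.7512
  (v8,v0,v9) [-+-] → (-0.36638, -0.6346, 0)–(0.111902, -0.6346, 0)  len=0.4783
  (v8,v9,v2) [--+] → (0.111902, -0.6346, 0.883326)–(-0.36638, -0.6346, 0.669766)  len=0.5238
  (v9,v0,v10) [-+-] → (0.111902, -0.6346, 0)–(0.7563, -0.6346, 0)  len=0.6444
  (v9,v10,v2) [--+] → (0.7563, -0.6346, 0.0548737)–(0.111902, -0.6346, 0.883326)  len=1.0496
  (v10,v0,v1) [-++] → (0.7563, -0.6346, 0)–(0.779014, -0.6346, 0)  len=0.0227
  (v10,v1,v2) [-++] → (0.779014, -0.6346, 0)–(0.7563, -0.6346, 0.0548737)  len=0.0594

Chained into 1 loop(s):
  loop 1: 8 segments, perimeter = 3.8694
Total perimeter = 3.869

loops=1 perimeter=3.869


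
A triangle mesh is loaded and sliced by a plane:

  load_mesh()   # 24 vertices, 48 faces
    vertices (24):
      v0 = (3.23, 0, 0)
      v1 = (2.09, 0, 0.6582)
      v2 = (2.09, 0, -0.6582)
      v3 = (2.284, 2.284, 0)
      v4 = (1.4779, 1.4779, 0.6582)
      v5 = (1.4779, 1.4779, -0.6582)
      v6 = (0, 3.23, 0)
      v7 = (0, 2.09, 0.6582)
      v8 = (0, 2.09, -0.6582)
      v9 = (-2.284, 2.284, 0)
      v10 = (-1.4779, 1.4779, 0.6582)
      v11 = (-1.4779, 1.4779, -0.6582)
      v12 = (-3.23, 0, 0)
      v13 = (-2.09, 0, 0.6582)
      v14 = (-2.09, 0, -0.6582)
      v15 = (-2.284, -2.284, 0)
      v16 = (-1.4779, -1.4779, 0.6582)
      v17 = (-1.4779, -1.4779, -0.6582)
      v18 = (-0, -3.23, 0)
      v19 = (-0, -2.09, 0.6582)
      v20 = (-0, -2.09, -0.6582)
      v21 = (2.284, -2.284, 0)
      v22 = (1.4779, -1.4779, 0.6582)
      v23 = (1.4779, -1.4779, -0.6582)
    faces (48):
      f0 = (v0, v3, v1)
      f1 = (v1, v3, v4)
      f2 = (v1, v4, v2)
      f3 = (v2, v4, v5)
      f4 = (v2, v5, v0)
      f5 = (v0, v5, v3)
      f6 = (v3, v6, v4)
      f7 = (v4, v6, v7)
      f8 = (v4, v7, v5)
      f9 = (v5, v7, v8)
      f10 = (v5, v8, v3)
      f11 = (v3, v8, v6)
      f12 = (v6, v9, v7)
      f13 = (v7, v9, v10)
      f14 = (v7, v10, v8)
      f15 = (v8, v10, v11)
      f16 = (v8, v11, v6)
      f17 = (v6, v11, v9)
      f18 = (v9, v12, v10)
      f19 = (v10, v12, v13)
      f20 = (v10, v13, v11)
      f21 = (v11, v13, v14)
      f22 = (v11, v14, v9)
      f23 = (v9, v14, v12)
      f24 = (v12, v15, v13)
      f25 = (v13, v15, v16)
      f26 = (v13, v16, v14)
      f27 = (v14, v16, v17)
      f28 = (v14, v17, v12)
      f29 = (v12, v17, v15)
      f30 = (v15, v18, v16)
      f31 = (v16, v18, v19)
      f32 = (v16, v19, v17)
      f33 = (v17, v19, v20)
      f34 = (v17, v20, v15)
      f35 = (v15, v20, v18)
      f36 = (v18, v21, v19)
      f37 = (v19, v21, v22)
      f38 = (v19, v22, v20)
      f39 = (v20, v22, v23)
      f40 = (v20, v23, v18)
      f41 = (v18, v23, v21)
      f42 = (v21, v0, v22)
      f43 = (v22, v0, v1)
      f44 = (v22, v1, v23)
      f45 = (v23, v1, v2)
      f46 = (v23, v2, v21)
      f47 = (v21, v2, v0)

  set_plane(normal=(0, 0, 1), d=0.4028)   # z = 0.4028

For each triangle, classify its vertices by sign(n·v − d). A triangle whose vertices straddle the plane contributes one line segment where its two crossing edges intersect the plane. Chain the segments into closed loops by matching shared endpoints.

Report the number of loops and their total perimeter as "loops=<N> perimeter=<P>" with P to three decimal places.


loops=2 perimeter=28.303

Straddling triangles (32 of 48):
  (v0,v3,v1) [--+] → (2.16528, 0.886256, 0.4028)–(2.53235, 0, 0.4028)  len=0.9593
  (v1,v3,v4) [+-+] → (2.16528, 0.886256, 0.4028)–(1.79069, 1.79069, 0.4028)  len=0.9789
  (v1,v4,v2) [++-] → (1.59666, 1.19117, 0.4028)–(2.09, 0, 0.4028)  len=1.2893
  (v2,v4,v5) [-+-] → (1.59666, 1.19117, 0.4028)–(1.4779, 1.4779, 0.4028)  len=0.3104
  (v3,v6,v4) [--+] → (0.904433, 2.15776, 0.4028)–(1.79069, 1.79069, 0.4028)  len=0.9593
  (v4,v6,v7) [+-+] → (0.904433, 2.15776, 0.4028)–(0, 2.53235, 0.4028)  len=0.9789
  (v4,v7,v5) [++-] → (0.286733, 1.97124, 0.4028)–(1.4779, 1.4779, 0.4028)  len=1.2893
  (v5,v7,v8) [-+-] → (0.286733, 1.97124, 0.4028)–(0, 2.09, 0.4028)  len=0.3104
  (v6,v9,v7) [--+] → (-0.886256, 2.16528, 0.4028)–(0, 2.53235, 0.4028)  len=0.9593
  (v7,v9,v10) [+-+] → (-0.886256, 2.16528, 0.4028)–(-1.79069, 1.79069, 0.4028)  len=0.9789
  (v7,v10,v8) [++-] → (-1.19117, 1.59666, 0.4028)–(0, 2.09, 0.4028)  len=1.2893
  (v8,v10,v11) [-+-] → (-1.19117, 1.59666, 0.4028)–(-1.4779, 1.4779, 0.4028)  len=0.3104
  (v9,v12,v10) [--+] → (-2.15776, 0.904433, 0.4028)–(-1.79069, 1.79069, 0.4028)  len=0.9593
  (v10,v12,v13) [+-+] → (-2.15776, 0.904433, 0.4028)–(-2.53235, 0, 0.4028)  len=0.9789
  (v10,v13,v11) [++-] → (-1.97124, 0.286733, 0.4028)–(-1.4779, 1.4779, 0.4028)  len=1.2893
  (v11,v13,v14) [-+-] → (-1.97124, 0.286733, 0.4028)–(-2.09, 0, 0.4028)  len=0.3104
  (v12,v15,v13) [--+] → (-2.16528, -0.886256, 0.4028)–(-2.53235, 0, 0.4028)  len=0.9593
  (v13,v15,v16) [+-+] → (-2.16528, -0.886256, 0.4028)–(-1.79069, -1.79069, 0.4028)  len=0.9789
  (v13,v16,v14) [++-] → (-1.59666, -1.19117, 0.4028)–(-2.09, 0, 0.4028)  len=1.2893
  (v14,v16,v17) [-+-] → (-1.59666, -1.19117, 0.4028)–(-1.4779, -1.4779, 0.4028)  len=0.3104
  (v15,v18,v16) [--+] → (-0.904433, -2.15776, 0.4028)–(-1.79069, -1.79069, 0.4028)  len=0.9593
  (v16,v18,v19) [+-+] → (-0.904433, -2.15776, 0.4028)–(0, -2.53235, 0.4028)  len=0.9789
  (v16,v19,v17) [++-] → (-0.286733, -1.97124, 0.4028)–(-1.4779, -1.4779, 0.4028)  len=1.2893
  (v17,v19,v20) [-+-] → (-0.286733, -1.97124, 0.4028)–(0, -2.09, 0.4028)  len=0.3104
  (v18,v21,v19) [--+] → (0.886256, -2.16528, 0.4028)–(0, -2.53235, 0.4028)  len=0.9593
  (v19,v21,v22) [+-+] → (0.886256, -2.16528, 0.4028)–(1.79069, -1.79069, 0.4028)  len=0.9789
  (v19,v22,v20) [++-] → (1.19117, -1.59666, 0.4028)–(0, -2.09, 0.4028)  len=1.2893
  (v20,v22,v23) [-+-] → (1.19117, -1.59666, 0.4028)–(1.4779, -1.4779, 0.4028)  len=0.3104
  (v21,v0,v22) [--+] → (2.15776, -0.904433, 0.4028)–(1.79069, -1.79069, 0.4028)  len=0.9593
  (v22,v0,v1) [+-+] → (2.15776, -0.904433, 0.4028)–(2.53235, 0, 0.4028)  len=0.9789
  (v22,v1,v23) [++-] → (1.97124, -0.286733, 0.4028)–(1.4779, -1.4779, 0.4028)  len=1.2893
  (v23,v1,v2) [-+-] → (1.97124, -0.286733, 0.4028)–(2.09, 0, 0.4028)  len=0.3104

Chained into 2 loop(s):
  loop 1: 16 segments, perimeter = 15.5056
  loop 2: 16 segments, perimeter = 12.7971
Total perimeter = 28.303


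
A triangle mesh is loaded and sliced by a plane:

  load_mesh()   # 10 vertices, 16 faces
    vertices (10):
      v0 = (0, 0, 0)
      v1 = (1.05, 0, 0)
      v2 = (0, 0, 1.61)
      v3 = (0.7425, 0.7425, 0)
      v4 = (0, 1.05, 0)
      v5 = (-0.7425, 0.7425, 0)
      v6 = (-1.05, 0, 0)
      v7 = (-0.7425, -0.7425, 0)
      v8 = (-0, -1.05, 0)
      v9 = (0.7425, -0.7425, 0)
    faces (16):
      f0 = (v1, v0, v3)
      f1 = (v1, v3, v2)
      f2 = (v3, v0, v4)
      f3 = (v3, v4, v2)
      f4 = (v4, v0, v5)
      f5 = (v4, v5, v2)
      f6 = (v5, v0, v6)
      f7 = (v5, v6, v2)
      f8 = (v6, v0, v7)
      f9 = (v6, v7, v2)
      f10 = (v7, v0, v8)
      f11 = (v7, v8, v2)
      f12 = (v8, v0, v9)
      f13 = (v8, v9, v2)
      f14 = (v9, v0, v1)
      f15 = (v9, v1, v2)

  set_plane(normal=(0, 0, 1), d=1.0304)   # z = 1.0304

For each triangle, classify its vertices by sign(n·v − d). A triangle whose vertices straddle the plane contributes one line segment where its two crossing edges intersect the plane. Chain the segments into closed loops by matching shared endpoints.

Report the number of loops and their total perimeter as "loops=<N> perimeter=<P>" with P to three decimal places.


Straddling triangles (8 of 16):
  (v1,v3,v2) [--+] → (0.2673, 0.2673, 1.0304)–(0.378, 0, 1.0304)  len=0.2893
  (v3,v4,v2) [--+] → (0, 0.378, 1.0304)–(0.2673, 0.2673, 1.0304)  len=0.2893
  (v4,v5,v2) [--+] → (-0.2673, 0.2673, 1.0304)–(0, 0.378, 1.0304)  len=0.2893
  (v5,v6,v2) [--+] → (-0.378, 0, 1.0304)–(-0.2673, 0.2673, 1.0304)  len=0.2893
  (v6,v7,v2) [--+] → (-0.2673, -0.2673, 1.0304)–(-0.378, 0, 1.0304)  len=0.2893
  (v7,v8,v2) [--+] → (0, -0.378, 1.0304)–(-0.2673, -0.2673, 1.0304)  len=0.2893
  (v8,v9,v2) [--+] → (0.2673, -0.2673, 1.0304)–(0, -0.378, 1.0304)  len=0.2893
  (v9,v1,v2) [--+] → (0.378, 0, 1.0304)–(0.2673, -0.2673, 1.0304)  len=0.2893

Chained into 1 loop(s):
  loop 1: 8 segments, perimeter = 2.3145
Total perimeter = 2.315

loops=1 perimeter=2.315


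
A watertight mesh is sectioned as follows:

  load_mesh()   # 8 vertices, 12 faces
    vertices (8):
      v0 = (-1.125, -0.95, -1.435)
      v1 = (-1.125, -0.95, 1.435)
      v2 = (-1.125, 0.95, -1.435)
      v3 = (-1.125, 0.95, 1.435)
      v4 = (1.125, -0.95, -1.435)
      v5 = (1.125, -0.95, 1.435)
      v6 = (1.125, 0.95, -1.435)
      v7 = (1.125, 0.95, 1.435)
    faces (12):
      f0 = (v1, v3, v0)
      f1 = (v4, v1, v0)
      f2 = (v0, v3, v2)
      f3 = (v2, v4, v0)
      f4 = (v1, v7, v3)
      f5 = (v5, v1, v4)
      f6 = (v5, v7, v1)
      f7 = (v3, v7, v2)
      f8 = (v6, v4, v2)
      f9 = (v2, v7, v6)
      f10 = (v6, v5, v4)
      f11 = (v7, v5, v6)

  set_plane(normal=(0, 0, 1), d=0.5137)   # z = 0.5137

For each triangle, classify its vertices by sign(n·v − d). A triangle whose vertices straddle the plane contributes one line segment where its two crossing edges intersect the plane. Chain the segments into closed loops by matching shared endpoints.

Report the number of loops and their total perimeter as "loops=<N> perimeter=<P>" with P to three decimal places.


Straddling triangles (8 of 12):
  (v1,v3,v0) [++-] → (-1.125, 0.34008, 0.5137)–(-1.125, -0.95, 0.5137)  len=1.2901
  (v4,v1,v0) [-+-] → (-0.402726, -0.95, 0.5137)–(-1.125, -0.95, 0.5137)  len=0.7223
  (v0,v3,v2) [-+-] → (-1.125, 0.34008, 0.5137)–(-1.125, 0.95, 0.5137)  len=0.6099
  (v5,v1,v4) [++-] → (-0.402726, -0.95, 0.5137)–(1.125, -0.95, 0.5137)  len=1.5277
  (v3,v7,v2) [++-] → (0.402726, 0.95, 0.5137)–(-1.125, 0.95, 0.5137)  len=1.5277
  (v2,v7,v6) [-+-] → (0.402726, 0.95, 0.5137)–(1.125, 0.95, 0.5137)  len=0.7223
  (v6,v5,v4) [-+-] → (1.125, -0.34008, 0.5137)–(1.125, -0.95, 0.5137)  len=0.6099
  (v7,v5,v6) [++-] → (1.125, -0.34008, 0.5137)–(1.125, 0.95, 0.5137)  len=1.2901

Chained into 1 loop(s):
  loop 1: 8 segments, perimeter = 8.3000
Total perimeter = 8.300

loops=1 perimeter=8.300


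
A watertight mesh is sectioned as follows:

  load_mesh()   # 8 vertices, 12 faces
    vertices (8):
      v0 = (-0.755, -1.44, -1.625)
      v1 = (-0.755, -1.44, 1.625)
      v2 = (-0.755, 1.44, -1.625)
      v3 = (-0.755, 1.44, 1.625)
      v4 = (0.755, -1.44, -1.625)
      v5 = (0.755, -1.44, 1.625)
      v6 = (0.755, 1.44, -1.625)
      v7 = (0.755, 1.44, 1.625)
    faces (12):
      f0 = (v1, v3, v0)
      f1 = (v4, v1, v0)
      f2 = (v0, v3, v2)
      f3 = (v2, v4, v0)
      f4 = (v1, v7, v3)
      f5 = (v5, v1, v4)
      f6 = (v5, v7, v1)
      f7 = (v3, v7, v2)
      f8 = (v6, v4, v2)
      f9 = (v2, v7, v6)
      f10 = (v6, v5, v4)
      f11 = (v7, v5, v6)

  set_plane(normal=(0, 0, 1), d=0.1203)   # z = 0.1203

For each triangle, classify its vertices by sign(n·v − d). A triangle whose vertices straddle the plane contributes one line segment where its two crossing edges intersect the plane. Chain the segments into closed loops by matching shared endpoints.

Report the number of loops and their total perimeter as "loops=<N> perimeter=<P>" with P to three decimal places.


loops=1 perimeter=8.780

Straddling triangles (8 of 12):
  (v1,v3,v0) [++-] → (-0.755, 0.106604, 0.1203)–(-0.755, -1.44, 0.1203)  len=1.5466
  (v4,v1,v0) [-+-] → (-0.0558932, -1.44, 0.1203)–(-0.755, -1.44, 0.1203)  len=0.6991
  (v0,v3,v2) [-+-] → (-0.755, 0.106604, 0.1203)–(-0.755, 1.44, 0.1203)  len=1.3334
  (v5,v1,v4) [++-] → (-0.0558932, -1.44, 0.1203)–(0.755, -1.44, 0.1203)  len=0.8109
  (v3,v7,v2) [++-] → (0.0558932, 1.44, 0.1203)–(-0.755, 1.44, 0.1203)  len=0.8109
  (v2,v7,v6) [-+-] → (0.0558932, 1.44, 0.1203)–(0.755, 1.44, 0.1203)  len=0.6991
  (v6,v5,v4) [-+-] → (0.755, -0.106604, 0.1203)–(0.755, -1.44, 0.1203)  len=1.3334
  (v7,v5,v6) [++-] → (0.755, -0.106604, 0.1203)–(0.755, 1.44, 0.1203)  len=1.5466

Chained into 1 loop(s):
  loop 1: 8 segments, perimeter = 8.7800
Total perimeter = 8.780


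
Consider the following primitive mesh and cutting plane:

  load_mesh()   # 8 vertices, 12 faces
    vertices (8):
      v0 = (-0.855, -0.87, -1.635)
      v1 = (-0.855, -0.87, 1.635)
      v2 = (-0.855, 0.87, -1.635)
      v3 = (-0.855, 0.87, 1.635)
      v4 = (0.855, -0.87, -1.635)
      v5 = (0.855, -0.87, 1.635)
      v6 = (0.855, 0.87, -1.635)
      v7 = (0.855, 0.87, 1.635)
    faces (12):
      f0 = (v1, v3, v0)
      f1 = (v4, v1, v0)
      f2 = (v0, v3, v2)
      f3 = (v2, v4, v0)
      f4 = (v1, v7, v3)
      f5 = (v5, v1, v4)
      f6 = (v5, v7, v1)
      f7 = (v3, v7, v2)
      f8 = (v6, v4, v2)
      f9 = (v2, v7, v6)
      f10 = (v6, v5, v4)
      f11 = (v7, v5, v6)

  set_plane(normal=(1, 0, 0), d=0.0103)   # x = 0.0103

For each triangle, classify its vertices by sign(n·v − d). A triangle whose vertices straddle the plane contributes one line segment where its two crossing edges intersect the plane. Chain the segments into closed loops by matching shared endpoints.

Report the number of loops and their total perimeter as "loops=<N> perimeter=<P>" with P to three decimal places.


Straddling triangles (8 of 12):
  (v4,v1,v0) [+--] → (0.0103, -0.87, -0.0196965)–(0.0103, -0.87, -1.635)  len=1.6153
  (v2,v4,v0) [-+-] → (0.0103, -0.0104807, -1.635)–(0.0103, -0.87, -1.635)  len=0.8595
  (v1,v7,v3) [-+-] → (0.0103, 0.0104807, 1.635)–(0.0103, 0.87, 1.635)  len=0.8595
  (v5,v1,v4) [+-+] → (0.0103, -0.87, 1.635)–(0.0103, -0.87, -0.0196965)  len=1.6547
  (v5,v7,v1) [++-] → (0.0103, 0.0104807, 1.635)–(0.0103, -0.87, 1.635)  len=0.8805
  (v3,v7,v2) [-+-] → (0.0103, 0.87, 1.635)–(0.0103, 0.87, 0.0196965)  len=1.6153
  (v6,v4,v2) [++-] → (0.0103, -0.0104807, -1.635)–(0.0103, 0.87, -1.635)  len=0.8805
  (v2,v7,v6) [-++] → (0.0103, 0.87, 0.0196965)–(0.0103, 0.87, -1.635)  len=1.6547

Chained into 1 loop(s):
  loop 1: 8 segments, perimeter = 10.0200
Total perimeter = 10.020

loops=1 perimeter=10.020


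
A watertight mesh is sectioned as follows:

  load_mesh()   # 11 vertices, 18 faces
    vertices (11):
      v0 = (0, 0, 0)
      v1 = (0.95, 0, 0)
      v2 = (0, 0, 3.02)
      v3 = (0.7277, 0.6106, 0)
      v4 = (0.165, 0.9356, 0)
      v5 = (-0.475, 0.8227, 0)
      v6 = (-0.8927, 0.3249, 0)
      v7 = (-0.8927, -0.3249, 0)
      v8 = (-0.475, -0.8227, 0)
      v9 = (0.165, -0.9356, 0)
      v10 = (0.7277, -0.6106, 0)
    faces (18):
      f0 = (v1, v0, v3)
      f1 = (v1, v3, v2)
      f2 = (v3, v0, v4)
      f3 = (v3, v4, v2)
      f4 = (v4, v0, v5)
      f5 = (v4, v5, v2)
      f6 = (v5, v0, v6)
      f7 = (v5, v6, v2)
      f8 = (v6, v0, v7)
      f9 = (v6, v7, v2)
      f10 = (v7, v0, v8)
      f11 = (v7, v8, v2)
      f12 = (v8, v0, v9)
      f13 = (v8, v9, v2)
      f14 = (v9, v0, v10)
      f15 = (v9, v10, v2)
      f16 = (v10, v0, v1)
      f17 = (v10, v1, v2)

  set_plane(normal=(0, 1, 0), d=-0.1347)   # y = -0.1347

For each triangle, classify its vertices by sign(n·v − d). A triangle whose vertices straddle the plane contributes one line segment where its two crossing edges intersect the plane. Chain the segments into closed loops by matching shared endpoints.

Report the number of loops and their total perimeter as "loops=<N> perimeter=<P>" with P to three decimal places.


loops=1 perimeter=7.303

Straddling triangles (10 of 18):
  (v6,v0,v7) [++-] → (-0.370104, -0.1347, 0)–(-0.8927, -0.1347, 0)  len=0.5226
  (v6,v7,v2) [+-+] → (-0.8927, -0.1347, 0)–(-0.370104, -0.1347, 1.76794)  len=1.8436
  (v7,v0,v8) [-+-] → (-0.370104, -0.1347, 0)–(-0.0777714, -0.1347, 0)  len=0.2923
  (v7,v8,v2) [--+] → (-0.0777714, -0.1347, 2.52554)–(-0.370104, -0.1347, 1.76794)  len=0.8120
  (v8,v0,v9) [-+-] → (-0.0777714, -0.1347, 0)–(0.0237553, -0.1347, 0)  len=0.1015
  (v8,v9,v2) [--+] → (0.0237553, -0.1347, 2.58521)–(-0.0777714, -0.1347, 2.52554)  len=0.1178
  (v9,v0,v10) [-+-] → (0.0237553, -0.1347, 0)–(0.160533, -0.1347, 0)  len=0.1368
  (v9,v10,v2) [--+] → (0.160533, -0.1347, 2.35378)–(0.0237553, -0.1347, 2.58521)  len=0.2688
  (v10,v0,v1) [-++] → (0.160533, -0.1347, 0)–(0.90096, -0.1347, 0)  len=0.7404
  (v10,v1,v2) [-++] → (0.90096, -0.1347, 0)–(0.160533, -0.1347, 2.35378)  len=2.4675

Chained into 1 loop(s):
  loop 1: 10 segments, perimeter = 7.3033
Total perimeter = 7.303


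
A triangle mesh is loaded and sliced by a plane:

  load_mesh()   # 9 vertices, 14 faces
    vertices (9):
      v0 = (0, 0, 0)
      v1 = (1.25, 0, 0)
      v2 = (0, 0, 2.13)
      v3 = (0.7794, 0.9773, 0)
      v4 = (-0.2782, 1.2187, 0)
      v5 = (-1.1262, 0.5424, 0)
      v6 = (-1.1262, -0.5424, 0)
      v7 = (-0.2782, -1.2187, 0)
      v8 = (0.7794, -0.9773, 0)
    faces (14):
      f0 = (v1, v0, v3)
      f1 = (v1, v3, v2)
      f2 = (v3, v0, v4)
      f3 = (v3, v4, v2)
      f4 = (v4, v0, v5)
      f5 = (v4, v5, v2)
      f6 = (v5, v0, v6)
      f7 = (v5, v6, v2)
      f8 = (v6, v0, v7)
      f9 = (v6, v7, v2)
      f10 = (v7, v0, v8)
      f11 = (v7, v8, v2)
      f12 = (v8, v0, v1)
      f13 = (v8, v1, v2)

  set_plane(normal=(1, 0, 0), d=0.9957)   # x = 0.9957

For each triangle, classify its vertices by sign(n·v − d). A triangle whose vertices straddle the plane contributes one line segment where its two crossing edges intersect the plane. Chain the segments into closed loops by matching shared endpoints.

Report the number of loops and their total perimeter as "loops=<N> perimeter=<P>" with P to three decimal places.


loops=1 perimeter=2.422

Straddling triangles (4 of 14):
  (v1,v0,v3) [+--] → (0.9957, 0, 0)–(0.9957, 0.528108, 0)  len=0.5281
  (v1,v3,v2) [+--] → (0.9957, 0.528108, 0)–(0.9957, 0, 0.433327)  len=0.6831
  (v8,v0,v1) [--+] → (0.9957, 0, 0)–(0.9957, -0.528108, 0)  len=0.5281
  (v8,v1,v2) [-+-] → (0.9957, -0.528108, 0)–(0.9957, 0, 0.433327)  len=0.6831

Chained into 1 loop(s):
  loop 1: 4 segments, perimeter = 2.4225
Total perimeter = 2.422


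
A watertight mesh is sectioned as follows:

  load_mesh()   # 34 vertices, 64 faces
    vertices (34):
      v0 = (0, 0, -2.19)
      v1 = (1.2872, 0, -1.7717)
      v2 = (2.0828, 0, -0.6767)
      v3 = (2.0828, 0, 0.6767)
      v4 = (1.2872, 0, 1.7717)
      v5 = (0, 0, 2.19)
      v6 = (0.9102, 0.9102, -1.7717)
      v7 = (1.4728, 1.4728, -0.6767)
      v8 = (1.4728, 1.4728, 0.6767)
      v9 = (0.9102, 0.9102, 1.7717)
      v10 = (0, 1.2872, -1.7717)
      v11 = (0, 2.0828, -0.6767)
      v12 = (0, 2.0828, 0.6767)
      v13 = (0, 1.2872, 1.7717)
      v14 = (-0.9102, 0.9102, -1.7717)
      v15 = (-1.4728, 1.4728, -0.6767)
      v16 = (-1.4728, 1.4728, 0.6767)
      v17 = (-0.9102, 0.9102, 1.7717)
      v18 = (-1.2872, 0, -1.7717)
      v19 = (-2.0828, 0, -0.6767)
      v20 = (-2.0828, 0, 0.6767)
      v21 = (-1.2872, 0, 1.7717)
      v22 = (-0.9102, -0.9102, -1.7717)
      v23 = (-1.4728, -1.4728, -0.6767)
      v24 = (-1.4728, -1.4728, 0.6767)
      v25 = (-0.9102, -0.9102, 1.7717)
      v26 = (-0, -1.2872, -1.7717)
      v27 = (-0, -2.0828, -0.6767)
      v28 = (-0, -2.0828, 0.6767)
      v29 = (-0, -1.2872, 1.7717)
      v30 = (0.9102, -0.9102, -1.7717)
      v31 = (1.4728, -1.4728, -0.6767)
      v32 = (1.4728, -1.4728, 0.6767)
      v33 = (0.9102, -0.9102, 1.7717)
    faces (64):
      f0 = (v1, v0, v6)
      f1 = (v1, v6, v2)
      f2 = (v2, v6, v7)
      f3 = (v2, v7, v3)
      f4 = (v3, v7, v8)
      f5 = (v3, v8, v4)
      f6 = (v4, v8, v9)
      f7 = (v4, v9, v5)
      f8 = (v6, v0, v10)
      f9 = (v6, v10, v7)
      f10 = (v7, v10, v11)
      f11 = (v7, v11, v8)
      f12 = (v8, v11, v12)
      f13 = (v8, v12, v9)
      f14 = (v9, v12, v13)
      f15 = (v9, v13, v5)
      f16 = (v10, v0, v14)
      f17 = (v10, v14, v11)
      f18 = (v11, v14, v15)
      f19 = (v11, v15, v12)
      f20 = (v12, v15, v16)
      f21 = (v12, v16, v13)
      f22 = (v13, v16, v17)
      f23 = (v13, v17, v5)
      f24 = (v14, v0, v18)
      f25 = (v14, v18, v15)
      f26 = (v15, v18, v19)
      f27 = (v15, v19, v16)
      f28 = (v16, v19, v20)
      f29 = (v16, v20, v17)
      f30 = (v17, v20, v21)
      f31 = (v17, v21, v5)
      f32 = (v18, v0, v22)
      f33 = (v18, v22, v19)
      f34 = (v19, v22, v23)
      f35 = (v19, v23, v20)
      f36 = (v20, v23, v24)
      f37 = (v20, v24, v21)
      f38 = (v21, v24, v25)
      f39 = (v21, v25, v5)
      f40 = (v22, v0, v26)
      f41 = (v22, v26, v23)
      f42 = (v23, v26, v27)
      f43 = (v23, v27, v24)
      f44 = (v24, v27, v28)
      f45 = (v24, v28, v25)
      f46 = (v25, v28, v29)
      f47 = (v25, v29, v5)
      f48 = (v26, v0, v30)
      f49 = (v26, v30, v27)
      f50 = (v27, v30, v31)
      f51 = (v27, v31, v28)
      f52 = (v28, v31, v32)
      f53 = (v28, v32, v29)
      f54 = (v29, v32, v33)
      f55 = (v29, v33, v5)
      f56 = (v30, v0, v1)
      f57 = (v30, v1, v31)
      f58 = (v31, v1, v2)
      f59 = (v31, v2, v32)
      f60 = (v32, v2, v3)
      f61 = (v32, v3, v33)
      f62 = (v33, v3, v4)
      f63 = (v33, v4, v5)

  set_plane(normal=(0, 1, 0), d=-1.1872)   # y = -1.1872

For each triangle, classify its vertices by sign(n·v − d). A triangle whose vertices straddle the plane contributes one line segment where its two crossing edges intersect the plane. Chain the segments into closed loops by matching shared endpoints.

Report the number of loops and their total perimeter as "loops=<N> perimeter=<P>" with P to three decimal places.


loops=1 perimeter=10.784

Straddling triangles (20 of 64):
  (v19,v22,v23) [++-] → (-1.1872, -1.1872, -1.23257)–(-1.59109, -1.1872, -0.6767)  len=0.6871
  (v19,v23,v20) [+-+] → (-1.59109, -1.1872, -0.6767)–(-1.59109, -1.1872, -0.414254)  len=0.2624
  (v20,v23,v24) [+--] → (-1.59109, -1.1872, -0.414254)–(-1.59109, -1.1872, 0.6767)  len=1.0910
  (v20,v24,v21) [+-+] → (-1.59109, -1.1872, 0.6767)–(-1.43681, -1.1872, 0.889038)  len=0.2625
  (v21,v24,v25) [+-+] → (-1.43681, -1.1872, 0.889038)–(-1.1872, -1.1872, 1.23257)  len=0.4246
  (v22,v0,v26) [++-] → (0, -1.1872, -1.8042)–(-0.241432, -1.1872, -1.7717)  len=0.2436
  (v22,v26,v23) [+--] → (-0.241432, -1.1872, -1.7717)–(-1.1872, -1.1872, -1.23257)  len=1.0886
  (v24,v28,v25) [--+] → (-0.695186, -1.1872, 1.51303)–(-1.1872, -1.1872, 1.23257)  len=0.5663
  (v25,v28,v29) [+--] → (-0.695186, -1.1872, 1.51303)–(-0.241432, -1.1872, 1.7717)  len=0.5223
  (v25,v29,v5) [+-+] → (-0.241432, -1.1872, 1.7717)–(0, -1.1872, 1.8042)  len=0.2436
  (v26,v0,v30) [-++] → (0, -1.1872, -1.8042)–(0.241432, -1.1872, -1.7717)  len=0.2436
  (v26,v30,v27) [-+-] → (0.241432, -1.1872, -1.7717)–(0.695186, -1.1872, -1.51303)  len=0.5223
  (v27,v30,v31) [-+-] → (0.695186, -1.1872, -1.51303)–(1.1872, -1.1872, -1.23257)  len=0.5663
  (v29,v32,v33) [--+] → (1.1872, -1.1872, 1.23257)–(0.241432, -1.1872, 1.7717)  len=1.0886
  (v29,v33,v5) [-++] → (0.241432, -1.1872, 1.7717)–(0, -1.1872, 1.8042)  len=0.2436
  (v30,v1,v31) [++-] → (1.43681, -1.1872, -0.889038)–(1.1872, -1.1872, -1.23257)  len=0.4246
  (v31,v1,v2) [-++] → (1.43681, -1.1872, -0.889038)–(1.59109, -1.1872, -0.6767)  len=0.2625
  (v31,v2,v32) [-+-] → (1.59109, -1.1872, -0.6767)–(1.59109, -1.1872, 0.414254)  len=1.0910
  (v32,v2,v3) [-++] → (1.59109, -1.1872, 0.414254)–(1.59109, -1.1872, 0.6767)  len=0.2624
  (v32,v3,v33) [-++] → (1.59109, -1.1872, 0.6767)–(1.1872, -1.1872, 1.23257)  len=0.6871

Chained into 1 loop(s):
  loop 1: 20 segments, perimeter = 10.7842
Total perimeter = 10.784


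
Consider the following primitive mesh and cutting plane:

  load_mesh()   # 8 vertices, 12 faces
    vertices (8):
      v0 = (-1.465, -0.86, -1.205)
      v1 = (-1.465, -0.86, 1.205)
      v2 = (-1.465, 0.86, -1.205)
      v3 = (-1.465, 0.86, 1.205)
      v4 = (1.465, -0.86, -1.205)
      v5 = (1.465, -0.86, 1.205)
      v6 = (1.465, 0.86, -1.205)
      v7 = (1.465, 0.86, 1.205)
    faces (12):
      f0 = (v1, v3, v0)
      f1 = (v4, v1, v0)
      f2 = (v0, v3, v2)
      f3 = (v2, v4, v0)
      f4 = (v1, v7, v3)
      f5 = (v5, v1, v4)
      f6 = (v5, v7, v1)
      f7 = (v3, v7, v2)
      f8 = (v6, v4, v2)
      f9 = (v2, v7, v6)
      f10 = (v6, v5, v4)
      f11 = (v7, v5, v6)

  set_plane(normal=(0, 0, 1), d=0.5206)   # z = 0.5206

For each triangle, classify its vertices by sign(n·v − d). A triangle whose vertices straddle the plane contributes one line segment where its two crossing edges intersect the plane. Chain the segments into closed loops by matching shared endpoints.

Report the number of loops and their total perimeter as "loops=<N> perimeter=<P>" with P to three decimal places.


Straddling triangles (8 of 12):
  (v1,v3,v0) [++-] → (-1.465, 0.371549, 0.5206)–(-1.465, -0.86, 0.5206)  len=1.2315
  (v4,v1,v0) [-+-] → (-0.632929, -0.86, 0.5206)–(-1.465, -0.86, 0.5206)  len=0.8321
  (v0,v3,v2) [-+-] → (-1.465, 0.371549, 0.5206)–(-1.465, 0.86, 0.5206)  len=0.4885
  (v5,v1,v4) [++-] → (-0.632929, -0.86, 0.5206)–(1.465, -0.86, 0.5206)  len=2.0979
  (v3,v7,v2) [++-] → (0.632929, 0.86, 0.5206)–(-1.465, 0.86, 0.5206)  len=2.0979
  (v2,v7,v6) [-+-] → (0.632929, 0.86, 0.5206)–(1.465, 0.86, 0.5206)  len=0.8321
  (v6,v5,v4) [-+-] → (1.465, -0.371549, 0.5206)–(1.465, -0.86, 0.5206)  len=0.4885
  (v7,v5,v6) [++-] → (1.465, -0.371549, 0.5206)–(1.465, 0.86, 0.5206)  len=1.2315

Chained into 1 loop(s):
  loop 1: 8 segments, perimeter = 9.3000
Total perimeter = 9.300

loops=1 perimeter=9.300


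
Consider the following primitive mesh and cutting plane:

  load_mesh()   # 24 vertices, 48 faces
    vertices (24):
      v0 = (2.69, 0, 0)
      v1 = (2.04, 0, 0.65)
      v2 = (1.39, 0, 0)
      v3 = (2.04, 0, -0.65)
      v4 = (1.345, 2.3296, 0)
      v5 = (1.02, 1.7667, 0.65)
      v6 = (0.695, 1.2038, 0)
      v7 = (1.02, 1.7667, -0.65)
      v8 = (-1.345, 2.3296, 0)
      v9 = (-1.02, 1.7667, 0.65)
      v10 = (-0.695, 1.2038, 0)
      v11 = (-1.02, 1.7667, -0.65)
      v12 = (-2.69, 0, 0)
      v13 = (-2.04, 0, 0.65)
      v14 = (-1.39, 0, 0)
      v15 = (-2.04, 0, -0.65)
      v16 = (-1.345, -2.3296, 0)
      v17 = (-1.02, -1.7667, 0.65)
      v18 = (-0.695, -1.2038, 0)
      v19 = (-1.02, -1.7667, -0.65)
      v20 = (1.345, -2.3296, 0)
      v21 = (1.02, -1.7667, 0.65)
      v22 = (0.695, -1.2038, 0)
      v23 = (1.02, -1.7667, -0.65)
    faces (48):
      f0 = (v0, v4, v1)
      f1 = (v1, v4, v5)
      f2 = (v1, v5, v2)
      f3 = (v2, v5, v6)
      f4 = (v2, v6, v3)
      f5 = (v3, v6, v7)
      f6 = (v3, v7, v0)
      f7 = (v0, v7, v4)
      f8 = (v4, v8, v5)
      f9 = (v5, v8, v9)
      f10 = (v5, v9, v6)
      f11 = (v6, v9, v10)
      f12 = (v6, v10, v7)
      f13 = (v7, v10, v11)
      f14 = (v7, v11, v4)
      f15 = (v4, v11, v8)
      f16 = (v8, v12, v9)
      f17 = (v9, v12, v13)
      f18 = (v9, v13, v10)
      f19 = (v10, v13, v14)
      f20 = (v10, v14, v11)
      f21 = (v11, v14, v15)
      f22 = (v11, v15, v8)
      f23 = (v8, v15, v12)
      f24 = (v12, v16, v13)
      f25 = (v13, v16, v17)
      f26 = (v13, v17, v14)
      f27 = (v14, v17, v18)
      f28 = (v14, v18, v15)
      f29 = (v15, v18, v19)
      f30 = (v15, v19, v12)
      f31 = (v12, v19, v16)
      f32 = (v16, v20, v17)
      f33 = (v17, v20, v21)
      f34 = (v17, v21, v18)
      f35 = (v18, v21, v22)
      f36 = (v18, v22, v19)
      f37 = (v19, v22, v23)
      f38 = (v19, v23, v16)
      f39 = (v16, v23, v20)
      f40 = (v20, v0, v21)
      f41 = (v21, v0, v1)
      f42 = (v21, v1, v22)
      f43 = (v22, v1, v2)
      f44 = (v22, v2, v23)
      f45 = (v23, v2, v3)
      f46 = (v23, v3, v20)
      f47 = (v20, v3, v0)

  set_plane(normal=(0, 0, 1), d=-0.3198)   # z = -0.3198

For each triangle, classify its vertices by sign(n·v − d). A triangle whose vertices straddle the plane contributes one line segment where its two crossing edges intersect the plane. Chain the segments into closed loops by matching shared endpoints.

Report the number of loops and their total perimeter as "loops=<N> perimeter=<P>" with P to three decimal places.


Straddling triangles (24 of 48):
  (v2,v6,v3) [++-] → (1.35674, 0.61153, -0.3198)–(1.7098, 0, -0.3198)  len=0.7061
  (v3,v6,v7) [-+-] → (1.35674, 0.61153, -0.3198)–(0.8549, 1.48075, -0.3198)  len=1.0037
  (v3,v7,v0) [--+] → (1.86836, 0.869216, -0.3198)–(2.3702, 0, -0.3198)  len=1.0037
  (v0,v7,v4) [+-+] → (1.86836, 0.869216, -0.3198)–(1.1851, 2.05265, -0.3198)  len=1.3665
  (v6,v10,v7) [++-] → (0.14878, 1.48075, -0.3198)–(0.8549, 1.48075, -0.3198)  len=0.7061
  (v7,v10,v11) [-+-] → (0.14878, 1.48075, -0.3198)–(-0.8549, 1.48075, -0.3198)  len=1.0037
  (v7,v11,v4) [--+] → (0.18142, 2.05265, -0.3198)–(1.1851, 2.05265, -0.3198)  len=1.0037
  (v4,v11,v8) [+-+] → (0.18142, 2.05265, -0.3198)–(-1.1851, 2.05265, -0.3198)  len=1.3665
  (v10,v14,v11) [++-] → (-1.20796, 0.869216, -0.3198)–(-0.8549, 1.48075, -0.3198)  len=0.7061
  (v11,v14,v15) [-+-] → (-1.20796, 0.869216, -0.3198)–(-1.7098, 0, -0.3198)  len=1.0037
  (v11,v15,v8) [--+] → (-1.68694, 1.18344, -0.3198)–(-1.1851, 2.05265, -0.3198)  len=1.0037
  (v8,v15,v12) [+-+] → (-1.68694, 1.18344, -0.3198)–(-2.3702, 0, -0.3198)  len=1.3665
  (v14,v18,v15) [++-] → (-1.35674, -0.61153, -0.3198)–(-1.7098, 0, -0.3198)  len=0.7061
  (v15,v18,v19) [-+-] → (-1.35674, -0.61153, -0.3198)–(-0.8549, -1.48075, -0.3198)  len=1.0037
  (v15,v19,v12) [--+] → (-1.86836, -0.869216, -0.3198)–(-2.3702, 0, -0.3198)  len=1.0037
  (v12,v19,v16) [+-+] → (-1.86836, -0.869216, -0.3198)–(-1.1851, -2.05265, -0.3198)  len=1.3665
  (v18,v22,v19) [++-] → (-0.14878, -1.48075, -0.3198)–(-0.8549, -1.48075, -0.3198)  len=0.7061
  (v19,v22,v23) [-+-] → (-0.14878, -1.48075, -0.3198)–(0.8549, -1.48075, -0.3198)  len=1.0037
  (v19,v23,v16) [--+] → (-0.18142, -2.05265, -0.3198)–(-1.1851, -2.05265, -0.3198)  len=1.0037
  (v16,v23,v20) [+-+] → (-0.18142, -2.05265, -0.3198)–(1.1851, -2.05265, -0.3198)  len=1.3665
  (v22,v2,v23) [++-] → (1.20796, -0.869216, -0.3198)–(0.8549, -1.48075, -0.3198)  len=0.7061
  (v23,v2,v3) [-+-] → (1.20796, -0.869216, -0.3198)–(1.7098, 0, -0.3198)  len=1.0037
  (v23,v3,v20) [--+] → (1.68694, -1.18344, -0.3198)–(1.1851, -2.05265, -0.3198)  len=1.0037
  (v20,v3,v0) [+-+] → (1.68694, -1.18344, -0.3198)–(2.3702, 0, -0.3198)  len=1.3665

Chained into 2 loop(s):
  loop 1: 12 segments, perimeter = 10.2589
  loop 2: 12 segments, perimeter = 14.2212
Total perimeter = 24.480

loops=2 perimeter=24.480


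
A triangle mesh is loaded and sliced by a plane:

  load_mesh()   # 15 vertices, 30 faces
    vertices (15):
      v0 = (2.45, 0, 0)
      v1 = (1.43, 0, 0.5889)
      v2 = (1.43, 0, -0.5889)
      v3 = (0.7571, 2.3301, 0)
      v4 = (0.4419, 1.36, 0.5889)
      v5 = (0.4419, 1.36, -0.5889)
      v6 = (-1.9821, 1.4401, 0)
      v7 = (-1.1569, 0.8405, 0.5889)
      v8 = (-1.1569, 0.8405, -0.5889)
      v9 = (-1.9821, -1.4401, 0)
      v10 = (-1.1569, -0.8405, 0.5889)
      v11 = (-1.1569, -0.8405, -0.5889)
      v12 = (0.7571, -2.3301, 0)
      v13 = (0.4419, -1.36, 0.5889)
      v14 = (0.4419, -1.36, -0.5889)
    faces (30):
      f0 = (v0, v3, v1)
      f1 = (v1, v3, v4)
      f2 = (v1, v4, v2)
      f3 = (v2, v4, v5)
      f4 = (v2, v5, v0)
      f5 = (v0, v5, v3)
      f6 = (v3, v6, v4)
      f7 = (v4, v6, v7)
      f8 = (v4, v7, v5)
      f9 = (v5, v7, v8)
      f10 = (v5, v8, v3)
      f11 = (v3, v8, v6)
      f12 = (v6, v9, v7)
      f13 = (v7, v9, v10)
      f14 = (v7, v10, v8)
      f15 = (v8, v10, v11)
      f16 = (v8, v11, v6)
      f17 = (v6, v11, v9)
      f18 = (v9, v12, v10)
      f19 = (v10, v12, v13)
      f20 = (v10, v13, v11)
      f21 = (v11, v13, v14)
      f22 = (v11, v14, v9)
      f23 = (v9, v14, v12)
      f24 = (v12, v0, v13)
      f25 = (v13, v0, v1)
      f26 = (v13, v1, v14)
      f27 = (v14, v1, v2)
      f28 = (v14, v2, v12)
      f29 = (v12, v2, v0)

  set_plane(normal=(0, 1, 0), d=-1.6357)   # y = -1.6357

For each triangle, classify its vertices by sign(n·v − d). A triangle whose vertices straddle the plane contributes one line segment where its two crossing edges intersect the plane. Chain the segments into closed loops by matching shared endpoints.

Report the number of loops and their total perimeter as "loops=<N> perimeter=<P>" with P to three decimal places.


Straddling triangles (6 of 30):
  (v9,v12,v10) [+-+] → (-1.38009, -1.6357, 0)–(-0.135141, -1.6357, 0.274525)  len=1.2749
  (v10,v12,v13) [+-+] → (-0.135141, -1.6357, 0.274525)–(0.531479, -1.6357, 0.421536)  len=0.6826
  (v9,v14,v12) [++-] → (0.531479, -1.6357, -0.421536)–(-1.38009, -1.6357, 0)  len=1.9575
  (v12,v0,v13) [-++] → (1.26161, -1.6357, 0)–(0.531479, -1.6357, 0.421536)  len=0.8431
  (v14,v2,v12) [++-] → (0.957633, -1.6357, -0.1755)–(0.531479, -1.6357, -0.421536)  len=0.4921
  (v12,v2,v0) [-++] → (0.957633, -1.6357, -0.1755)–(1.26161, -1.6357, 0)  len=0.3510

Chained into 1 loop(s):
  loop 1: 6 segments, perimeter = 5.6011
Total perimeter = 5.601

loops=1 perimeter=5.601


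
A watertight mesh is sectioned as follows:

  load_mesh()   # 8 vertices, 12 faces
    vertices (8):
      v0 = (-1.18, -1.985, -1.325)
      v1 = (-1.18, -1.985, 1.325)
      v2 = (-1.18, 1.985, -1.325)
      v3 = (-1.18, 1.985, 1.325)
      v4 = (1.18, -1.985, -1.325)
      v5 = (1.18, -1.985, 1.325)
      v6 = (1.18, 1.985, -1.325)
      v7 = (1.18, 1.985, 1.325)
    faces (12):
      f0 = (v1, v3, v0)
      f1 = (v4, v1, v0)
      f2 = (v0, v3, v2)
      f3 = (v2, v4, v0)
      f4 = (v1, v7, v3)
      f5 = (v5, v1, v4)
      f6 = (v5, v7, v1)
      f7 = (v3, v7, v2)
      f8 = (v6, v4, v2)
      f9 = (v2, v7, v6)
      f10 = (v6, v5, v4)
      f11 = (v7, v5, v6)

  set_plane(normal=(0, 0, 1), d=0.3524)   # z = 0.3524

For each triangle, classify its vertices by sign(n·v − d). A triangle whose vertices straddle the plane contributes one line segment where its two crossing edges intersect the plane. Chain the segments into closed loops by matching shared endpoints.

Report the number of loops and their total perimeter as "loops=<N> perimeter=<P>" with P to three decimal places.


Straddling triangles (8 of 12):
  (v1,v3,v0) [++-] → (-1.18, 0.527935, 0.3524)–(-1.18, -1.985, 0.3524)  len=2.5129
  (v4,v1,v0) [-+-] → (-0.313835, -1.985, 0.3524)–(-1.18, -1.985, 0.3524)  len=0.8662
  (v0,v3,v2) [-+-] → (-1.18, 0.527935, 0.3524)–(-1.18, 1.985, 0.3524)  len=1.4571
  (v5,v1,v4) [++-] → (-0.313835, -1.985, 0.3524)–(1.18, -1.985, 0.3524)  len=1.4938
  (v3,v7,v2) [++-] → (0.313835, 1.985, 0.3524)–(-1.18, 1.985, 0.3524)  len=1.4938
  (v2,v7,v6) [-+-] → (0.313835, 1.985, 0.3524)–(1.18, 1.985, 0.3524)  len=0.8662
  (v6,v5,v4) [-+-] → (1.18, -0.527935, 0.3524)–(1.18, -1.985, 0.3524)  len=1.4571
  (v7,v5,v6) [++-] → (1.18, -0.527935, 0.3524)–(1.18, 1.985, 0.3524)  len=2.5129

Chained into 1 loop(s):
  loop 1: 8 segments, perimeter = 12.6600
Total perimeter = 12.660

loops=1 perimeter=12.660
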